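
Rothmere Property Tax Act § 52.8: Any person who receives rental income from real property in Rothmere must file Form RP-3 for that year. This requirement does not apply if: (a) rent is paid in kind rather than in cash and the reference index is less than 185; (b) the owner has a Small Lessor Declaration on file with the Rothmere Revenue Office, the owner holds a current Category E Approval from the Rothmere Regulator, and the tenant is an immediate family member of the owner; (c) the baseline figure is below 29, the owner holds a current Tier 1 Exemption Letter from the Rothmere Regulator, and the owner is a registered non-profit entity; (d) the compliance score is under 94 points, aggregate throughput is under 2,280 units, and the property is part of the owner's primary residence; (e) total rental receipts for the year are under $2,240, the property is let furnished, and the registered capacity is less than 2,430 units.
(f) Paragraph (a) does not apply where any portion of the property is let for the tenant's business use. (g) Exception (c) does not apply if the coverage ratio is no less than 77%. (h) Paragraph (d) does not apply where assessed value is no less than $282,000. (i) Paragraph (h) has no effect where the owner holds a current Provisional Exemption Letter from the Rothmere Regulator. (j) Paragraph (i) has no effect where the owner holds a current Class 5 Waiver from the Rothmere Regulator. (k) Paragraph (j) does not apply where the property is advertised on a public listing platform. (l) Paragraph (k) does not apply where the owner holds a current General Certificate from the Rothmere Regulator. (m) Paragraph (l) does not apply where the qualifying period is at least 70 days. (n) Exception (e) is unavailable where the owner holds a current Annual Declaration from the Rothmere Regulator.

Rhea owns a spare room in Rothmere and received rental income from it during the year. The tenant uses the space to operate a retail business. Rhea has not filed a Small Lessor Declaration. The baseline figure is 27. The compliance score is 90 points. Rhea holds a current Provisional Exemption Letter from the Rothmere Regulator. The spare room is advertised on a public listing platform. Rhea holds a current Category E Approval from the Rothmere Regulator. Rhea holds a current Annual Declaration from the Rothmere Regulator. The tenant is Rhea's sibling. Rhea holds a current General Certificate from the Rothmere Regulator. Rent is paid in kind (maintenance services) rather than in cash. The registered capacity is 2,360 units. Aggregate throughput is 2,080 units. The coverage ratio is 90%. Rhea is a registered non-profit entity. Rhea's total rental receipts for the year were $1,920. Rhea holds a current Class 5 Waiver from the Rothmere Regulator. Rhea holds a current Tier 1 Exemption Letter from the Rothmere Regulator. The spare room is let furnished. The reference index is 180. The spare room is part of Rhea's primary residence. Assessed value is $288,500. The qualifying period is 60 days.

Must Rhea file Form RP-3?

Exception (a)'s conditions are all satisfied: rent is paid in kind; the reference index is 180, less than the 185 limit. But applying paragraph (f): (f) applies — the space is let for business use. (a) is therefore removed.
Exception (b) requires that the owner has a Small Lessor Declaration on file with the Rothmere Revenue Office; but no Small Lessor Declaration is on file, so (b) is unavailable.
All of (c)'s requirements are met (the baseline figure is 27, below the 29 limit; a current Tier 1 Exemption Letter is held; Rhea is a registered non-profit). But: (g) operates against (c): the coverage ratio is 90%, meeting the 77% threshold. So (c) is unavailable.
Exception (d): the compliance score is 90 points, under the 94 points limit; aggregate throughput is 2,080 units, under the 2,280 units limit; the spare room is part of the primary residence — every condition holds. But: (h) operates against (d): assessed value is $288,500, meeting the $282,000 threshold. (i) is triggered (a current Provisional Exemption Letter is held), but is itself disapplied by (j): (j) operates against (i): a current Class 5 Waiver is held. (k) applies (the property is publicly advertised), but is displaced by (l): (l) applies — a current General Certificate is held. (m), which would lift (l), is inapplicable — the qualifying period is 60 days, short of 70 days. So (d) is unavailable.
Exception (e): total rental receipts for the year are $1,920, under the $2,240 limit; the property is let furnished; the registered capacity is 2,360 units, less than the 2,430 units limit — every condition holds. Turning to paragraph (n): (n) is triggered — a current Annual Declaration is held. So (e) is unavailable.
No exception displaces § 52.8.

Yes — Rhea must file Form RP-3.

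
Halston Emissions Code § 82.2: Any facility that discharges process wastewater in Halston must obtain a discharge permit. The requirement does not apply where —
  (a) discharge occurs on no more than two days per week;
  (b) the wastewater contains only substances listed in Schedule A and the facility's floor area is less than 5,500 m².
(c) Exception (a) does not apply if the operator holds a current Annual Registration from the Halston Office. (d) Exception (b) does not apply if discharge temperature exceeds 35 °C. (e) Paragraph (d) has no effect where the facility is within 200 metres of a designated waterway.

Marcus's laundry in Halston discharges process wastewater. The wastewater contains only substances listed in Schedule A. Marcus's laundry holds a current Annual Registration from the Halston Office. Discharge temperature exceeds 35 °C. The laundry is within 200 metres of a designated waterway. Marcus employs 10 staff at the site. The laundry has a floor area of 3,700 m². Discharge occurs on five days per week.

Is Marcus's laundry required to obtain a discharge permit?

No — exception (b) applies; Marcus's laundry is not required to obtain a discharge permit.

Exception (a) requires that discharge occurs on no more than two days per week; but discharge occurs on five days per week, so (a) is unavailable.
Exception (b) is satisfied on its face — the wastewater is Schedule-A-only; the facility's floor area is 3,700 m², less than the 5,500 m² limit. As to paragraphs (d)–(e): (d) applies (discharge temperature exceeds 35 °C), but is set aside by (e): (e) operates — the laundry is within 200 m of a designated waterway. (b) remains available.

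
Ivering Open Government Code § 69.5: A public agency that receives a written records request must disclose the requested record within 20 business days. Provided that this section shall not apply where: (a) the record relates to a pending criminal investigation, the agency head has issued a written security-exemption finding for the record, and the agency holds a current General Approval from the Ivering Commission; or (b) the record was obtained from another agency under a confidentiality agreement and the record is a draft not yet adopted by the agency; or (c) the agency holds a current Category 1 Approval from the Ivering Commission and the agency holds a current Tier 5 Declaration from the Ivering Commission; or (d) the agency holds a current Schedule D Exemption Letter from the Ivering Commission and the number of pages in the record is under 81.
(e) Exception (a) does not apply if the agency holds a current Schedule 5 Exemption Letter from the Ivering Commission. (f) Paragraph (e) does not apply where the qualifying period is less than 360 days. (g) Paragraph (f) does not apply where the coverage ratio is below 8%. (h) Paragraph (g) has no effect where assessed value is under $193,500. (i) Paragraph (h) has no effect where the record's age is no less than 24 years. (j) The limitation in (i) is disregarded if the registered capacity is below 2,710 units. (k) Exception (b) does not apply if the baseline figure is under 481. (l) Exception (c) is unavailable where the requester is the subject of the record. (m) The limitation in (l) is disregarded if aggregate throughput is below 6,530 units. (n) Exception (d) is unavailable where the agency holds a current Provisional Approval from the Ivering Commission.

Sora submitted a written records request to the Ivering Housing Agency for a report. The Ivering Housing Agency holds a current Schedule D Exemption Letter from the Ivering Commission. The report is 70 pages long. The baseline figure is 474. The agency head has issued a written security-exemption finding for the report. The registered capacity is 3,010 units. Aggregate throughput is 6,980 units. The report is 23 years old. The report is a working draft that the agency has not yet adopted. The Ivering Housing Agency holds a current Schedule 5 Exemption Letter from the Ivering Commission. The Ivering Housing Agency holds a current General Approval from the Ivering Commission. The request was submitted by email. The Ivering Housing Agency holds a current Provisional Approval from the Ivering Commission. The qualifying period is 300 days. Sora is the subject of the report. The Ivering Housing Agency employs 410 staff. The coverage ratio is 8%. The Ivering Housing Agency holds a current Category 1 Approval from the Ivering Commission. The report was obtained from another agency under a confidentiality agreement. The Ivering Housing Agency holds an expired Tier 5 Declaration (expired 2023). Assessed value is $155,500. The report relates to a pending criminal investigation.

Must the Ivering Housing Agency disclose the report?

Exception (a): the report relates to a pending investigation; a written security-exemption finding has been issued; a current General Approval is held — every condition holds. Under paragraphs (e)–(j): (e) operates (a current Schedule 5 Exemption Letter is held), but is overridden by (f): (f) is engaged — the qualifying period is 300 days, less than the 360 days limit. (g) is inapplicable (the coverage ratio is 8%, not below 8%), so (f) stands. So (a) applies.
Exception (b): the report was obtained under a confidentiality agreement; the report is an unadopted draft — every condition holds. However, paragraph (k) must be considered: (k) operates against (b): the baseline figure is 474, under the 481 limit. (b) is therefore removed.
Exception (c) requires that the agency holds a current Tier 5 Declaration from the Ivering Commission; but no current Tier 5 Declaration is held, so (c) is unavailable.
All of (d)'s requirements are met (a current Schedule D Exemption Letter is held; the number of pages in the record is 70, under the 81 limit). However, paragraph (n) must be considered: (n) operates against (d): a current Provisional Approval is held. Exception (d) does not apply.

No — exception (a) applies; the Ivering Housing Agency is not required to disclose the report.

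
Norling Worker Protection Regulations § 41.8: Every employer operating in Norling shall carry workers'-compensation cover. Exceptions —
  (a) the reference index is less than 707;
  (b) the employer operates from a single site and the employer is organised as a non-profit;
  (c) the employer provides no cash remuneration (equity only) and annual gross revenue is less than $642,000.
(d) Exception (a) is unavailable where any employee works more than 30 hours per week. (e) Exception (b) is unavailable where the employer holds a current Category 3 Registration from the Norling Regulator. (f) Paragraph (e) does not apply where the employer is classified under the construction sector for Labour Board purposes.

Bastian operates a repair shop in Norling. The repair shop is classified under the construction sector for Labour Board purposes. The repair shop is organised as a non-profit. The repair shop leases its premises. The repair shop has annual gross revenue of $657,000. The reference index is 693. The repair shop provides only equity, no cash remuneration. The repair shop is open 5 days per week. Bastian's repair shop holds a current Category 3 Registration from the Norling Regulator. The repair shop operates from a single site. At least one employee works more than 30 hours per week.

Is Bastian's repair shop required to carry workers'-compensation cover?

All of (a)'s requirements are met (the reference index is 693, less than the 707 limit). However, paragraph (d) must be considered: (d) is engaged — at least one employee exceeds 30 hours/week. Exception (a) does not apply.
Exception (b) is satisfied on its face — the employer operates from a single site; the employer is a non-profit. Considering the limiting provisions: (e) operates (a current Category 3 Registration is held), but is overridden by (f): (f) is engaged — the repair shop is classified under the construction sector. (b) remains available.
Exception (c) fails — annual gross revenue is $657,000, not less than $642,000.

No — exception (b) applies; Bastian's repair shop is not required to carry workers'-compensation cover.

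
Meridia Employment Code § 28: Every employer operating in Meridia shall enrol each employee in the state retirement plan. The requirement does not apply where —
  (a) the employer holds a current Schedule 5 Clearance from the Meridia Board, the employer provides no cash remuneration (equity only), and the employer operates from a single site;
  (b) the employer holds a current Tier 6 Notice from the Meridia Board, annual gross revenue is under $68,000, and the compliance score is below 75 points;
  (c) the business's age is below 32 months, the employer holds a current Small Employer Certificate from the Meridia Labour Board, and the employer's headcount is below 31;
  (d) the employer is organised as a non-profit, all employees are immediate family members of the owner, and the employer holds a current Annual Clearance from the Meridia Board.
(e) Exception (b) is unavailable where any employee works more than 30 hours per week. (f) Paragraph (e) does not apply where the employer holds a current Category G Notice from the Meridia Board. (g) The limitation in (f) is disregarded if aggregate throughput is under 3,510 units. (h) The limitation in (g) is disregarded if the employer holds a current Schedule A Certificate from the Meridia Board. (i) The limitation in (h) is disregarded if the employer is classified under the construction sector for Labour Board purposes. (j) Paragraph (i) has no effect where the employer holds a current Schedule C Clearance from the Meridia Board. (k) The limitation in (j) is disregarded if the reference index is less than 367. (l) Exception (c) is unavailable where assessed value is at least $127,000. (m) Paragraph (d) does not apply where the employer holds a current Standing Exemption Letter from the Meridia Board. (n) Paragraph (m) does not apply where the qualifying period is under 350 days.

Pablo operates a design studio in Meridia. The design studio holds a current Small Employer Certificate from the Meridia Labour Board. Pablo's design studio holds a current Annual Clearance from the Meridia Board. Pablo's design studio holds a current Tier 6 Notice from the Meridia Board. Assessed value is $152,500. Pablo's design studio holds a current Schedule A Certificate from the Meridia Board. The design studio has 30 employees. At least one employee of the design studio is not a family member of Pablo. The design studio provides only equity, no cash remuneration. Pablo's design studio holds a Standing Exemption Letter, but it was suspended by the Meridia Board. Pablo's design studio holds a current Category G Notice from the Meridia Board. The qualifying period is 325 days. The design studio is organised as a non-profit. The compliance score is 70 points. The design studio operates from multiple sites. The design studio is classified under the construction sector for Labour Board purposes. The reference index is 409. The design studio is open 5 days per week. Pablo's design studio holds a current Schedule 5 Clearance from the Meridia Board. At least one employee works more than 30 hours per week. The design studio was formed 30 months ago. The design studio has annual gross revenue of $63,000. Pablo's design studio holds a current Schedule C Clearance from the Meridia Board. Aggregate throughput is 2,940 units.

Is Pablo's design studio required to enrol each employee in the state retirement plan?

No — exception (b) applies; Pablo's design studio is not required to enrol each employee in the state retirement plan.

Exception (a) fails — the employer operates from multiple sites.
Exception (b): a current Tier 6 Notice is held; annual gross revenue is $63,000, under the $68,000 limit; the compliance score is 70 points, below the 75 points limit — every condition holds. Considering the limiting provisions: (e) would limit (b) — at least one employee exceeds 30 hours/week — but (f) sets (e) aside: (f) operates against (e): a current Category G Notice is held. (g) would limit (f) — aggregate throughput is 2,940 units, under the 3,510 units limit — but (h) sets (g) aside: (h) operates — a current Schedule A Certificate is held. (i) would limit (h) — the design studio is classified under the construction sector — but (j) sets (i) aside: (j) operates — a current Schedule C Clearance is held. (k), which would lift (j), does not operate here — the reference index is 409, not less than 367. (b) remains available.
Exception (c)'s conditions are all satisfied: the business's age is 30 months, below the 32 months limit; a current Small Employer Certificate is held; the employer's headcount is 30, below the 31 limit. But: (l) is triggered — assessed value is $152,500, meeting the $127,000 threshold. (c) is therefore removed.
Exception (d) does not apply: at least one employee is not a family member.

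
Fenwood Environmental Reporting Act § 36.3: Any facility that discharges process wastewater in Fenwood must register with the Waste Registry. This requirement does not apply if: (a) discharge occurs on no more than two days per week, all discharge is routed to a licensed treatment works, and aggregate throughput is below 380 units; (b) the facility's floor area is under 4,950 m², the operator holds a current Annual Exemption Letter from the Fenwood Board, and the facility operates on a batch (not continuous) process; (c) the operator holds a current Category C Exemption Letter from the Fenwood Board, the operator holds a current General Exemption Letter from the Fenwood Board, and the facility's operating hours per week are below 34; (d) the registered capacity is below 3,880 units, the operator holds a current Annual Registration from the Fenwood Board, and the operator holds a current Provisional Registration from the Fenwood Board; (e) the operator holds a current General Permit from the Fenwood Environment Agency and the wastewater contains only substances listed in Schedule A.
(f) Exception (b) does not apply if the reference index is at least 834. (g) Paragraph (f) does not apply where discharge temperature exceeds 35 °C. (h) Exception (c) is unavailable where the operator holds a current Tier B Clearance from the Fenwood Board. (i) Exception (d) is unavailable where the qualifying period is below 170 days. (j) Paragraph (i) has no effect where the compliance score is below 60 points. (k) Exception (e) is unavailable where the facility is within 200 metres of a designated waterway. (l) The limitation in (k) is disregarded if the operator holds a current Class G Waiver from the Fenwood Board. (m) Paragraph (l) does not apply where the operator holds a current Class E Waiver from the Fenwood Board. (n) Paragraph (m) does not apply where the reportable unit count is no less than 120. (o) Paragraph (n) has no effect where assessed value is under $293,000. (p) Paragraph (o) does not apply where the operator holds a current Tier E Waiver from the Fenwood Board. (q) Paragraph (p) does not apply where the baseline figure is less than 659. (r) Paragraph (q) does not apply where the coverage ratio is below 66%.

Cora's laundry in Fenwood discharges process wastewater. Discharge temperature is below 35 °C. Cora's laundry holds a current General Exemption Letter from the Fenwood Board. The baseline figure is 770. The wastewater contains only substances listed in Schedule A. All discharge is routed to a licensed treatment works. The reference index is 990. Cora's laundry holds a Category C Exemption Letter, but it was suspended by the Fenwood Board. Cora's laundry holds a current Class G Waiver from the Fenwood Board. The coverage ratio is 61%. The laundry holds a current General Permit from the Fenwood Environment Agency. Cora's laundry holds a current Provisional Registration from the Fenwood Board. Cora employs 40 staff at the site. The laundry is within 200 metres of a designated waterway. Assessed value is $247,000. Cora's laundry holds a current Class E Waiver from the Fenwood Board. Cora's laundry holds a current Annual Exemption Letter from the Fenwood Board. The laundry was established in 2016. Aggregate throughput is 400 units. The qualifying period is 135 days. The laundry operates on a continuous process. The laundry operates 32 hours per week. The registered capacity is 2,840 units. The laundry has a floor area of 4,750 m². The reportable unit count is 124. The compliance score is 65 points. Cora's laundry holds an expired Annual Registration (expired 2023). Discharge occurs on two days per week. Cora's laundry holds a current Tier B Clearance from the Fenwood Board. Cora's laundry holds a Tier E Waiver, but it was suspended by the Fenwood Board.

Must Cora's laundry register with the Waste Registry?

Exception (a) requires that aggregate throughput is below 380 units; but aggregate throughput is 400 units, not below 380 units, so (a) is unavailable.
Exception (b) does not apply: the facility operates on a continuous process.
Exception (c) requires that the operator holds a current Category C Exemption Letter from the Fenwood Board; but no current Category C Exemption Letter is held, so (c) is unavailable.
Exception (d) does not apply: no current Annual Registration is held.
Exception (e): a current General Permit is held; the wastewater is Schedule-A-only — every condition holds. Turning to paragraphs (k)–(r): (k) applies — the laundry is within 200 m of a designated waterway. (l) is engaged (a current Class G Waiver is held), but is set aside by (m): (m) is triggered — a current Class E Waiver is held. (n) would limit (m) — the reportable unit count is 124, meeting the 120 threshold — but (o) sets (n) aside: (o) is engaged — assessed value is $247,000, under the $293,000 limit. (p), which would lift (o), is not triggered — the Tier E Waiver is not current. (e) is therefore removed.
None of the exceptions is available; § 36.3 applies in full.

Yes — Cora's laundry must register with the Waste Registry.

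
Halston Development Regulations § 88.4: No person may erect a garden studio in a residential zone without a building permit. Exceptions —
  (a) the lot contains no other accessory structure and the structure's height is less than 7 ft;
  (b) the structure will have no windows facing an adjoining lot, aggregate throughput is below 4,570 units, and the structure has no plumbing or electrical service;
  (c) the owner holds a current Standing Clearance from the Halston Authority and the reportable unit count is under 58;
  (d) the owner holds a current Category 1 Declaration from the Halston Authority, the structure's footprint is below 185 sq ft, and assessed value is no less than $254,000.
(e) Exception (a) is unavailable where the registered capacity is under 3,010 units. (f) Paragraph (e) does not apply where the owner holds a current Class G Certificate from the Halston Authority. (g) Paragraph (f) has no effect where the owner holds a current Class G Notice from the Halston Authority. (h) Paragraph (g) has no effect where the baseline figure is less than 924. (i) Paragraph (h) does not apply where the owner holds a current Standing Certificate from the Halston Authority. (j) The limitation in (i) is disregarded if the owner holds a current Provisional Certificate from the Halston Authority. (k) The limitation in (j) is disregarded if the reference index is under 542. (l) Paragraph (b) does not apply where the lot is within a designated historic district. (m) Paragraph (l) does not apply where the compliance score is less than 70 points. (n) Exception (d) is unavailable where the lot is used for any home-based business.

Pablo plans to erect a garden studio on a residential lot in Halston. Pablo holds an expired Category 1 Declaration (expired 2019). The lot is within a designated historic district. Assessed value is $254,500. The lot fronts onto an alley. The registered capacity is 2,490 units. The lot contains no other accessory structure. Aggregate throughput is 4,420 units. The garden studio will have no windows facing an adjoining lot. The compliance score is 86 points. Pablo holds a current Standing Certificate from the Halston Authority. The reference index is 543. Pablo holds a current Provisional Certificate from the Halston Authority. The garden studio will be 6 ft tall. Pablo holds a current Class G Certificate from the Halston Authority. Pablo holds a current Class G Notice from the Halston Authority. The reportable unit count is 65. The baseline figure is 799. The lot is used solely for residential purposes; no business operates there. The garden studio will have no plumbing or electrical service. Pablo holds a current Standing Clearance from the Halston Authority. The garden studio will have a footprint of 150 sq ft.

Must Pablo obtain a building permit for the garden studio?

No — exception (a) applies; Pablo does not need a building permit.

All of (a)'s requirements are met (the lot has no other accessory structure; the structure's height is 6 ft, less than the 7 ft limit). As to paragraphs (e)–(k): (e) would limit (a) — the registered capacity is 2,490 units, under the 3,010 units limit — but (f) sets (e) aside: (f) operates against (e): a current Class G Certificate is held. (g) applies (a current Class G Notice is held), but is displaced by (h): (h) operates against (g): the baseline figure is 799, less than the 924 limit. (i) operates (a current Standing Certificate is held), but is displaced by (j): (j) is triggered — a current Provisional Certificate is held. (k), which would lift (j), is not engaged — the reference index is 543, not under 542. (a) remains available.
Exception (b): no windows face an adjoining lot; aggregate throughput is 4,420 units, below the 4,570 units limit; there is no plumbing or electrical service — every condition holds. But applying paragraphs (l)–(m): (l) is triggered — the lot is in a historic district. (m) does not operate here (the compliance score is 86 points, not less than 70 points), so (l) stands. (b) is therefore removed.
Exception (c) fails — the reportable unit count is 65, not under 58.
Exception (d) fails — no current Category 1 Declaration is held.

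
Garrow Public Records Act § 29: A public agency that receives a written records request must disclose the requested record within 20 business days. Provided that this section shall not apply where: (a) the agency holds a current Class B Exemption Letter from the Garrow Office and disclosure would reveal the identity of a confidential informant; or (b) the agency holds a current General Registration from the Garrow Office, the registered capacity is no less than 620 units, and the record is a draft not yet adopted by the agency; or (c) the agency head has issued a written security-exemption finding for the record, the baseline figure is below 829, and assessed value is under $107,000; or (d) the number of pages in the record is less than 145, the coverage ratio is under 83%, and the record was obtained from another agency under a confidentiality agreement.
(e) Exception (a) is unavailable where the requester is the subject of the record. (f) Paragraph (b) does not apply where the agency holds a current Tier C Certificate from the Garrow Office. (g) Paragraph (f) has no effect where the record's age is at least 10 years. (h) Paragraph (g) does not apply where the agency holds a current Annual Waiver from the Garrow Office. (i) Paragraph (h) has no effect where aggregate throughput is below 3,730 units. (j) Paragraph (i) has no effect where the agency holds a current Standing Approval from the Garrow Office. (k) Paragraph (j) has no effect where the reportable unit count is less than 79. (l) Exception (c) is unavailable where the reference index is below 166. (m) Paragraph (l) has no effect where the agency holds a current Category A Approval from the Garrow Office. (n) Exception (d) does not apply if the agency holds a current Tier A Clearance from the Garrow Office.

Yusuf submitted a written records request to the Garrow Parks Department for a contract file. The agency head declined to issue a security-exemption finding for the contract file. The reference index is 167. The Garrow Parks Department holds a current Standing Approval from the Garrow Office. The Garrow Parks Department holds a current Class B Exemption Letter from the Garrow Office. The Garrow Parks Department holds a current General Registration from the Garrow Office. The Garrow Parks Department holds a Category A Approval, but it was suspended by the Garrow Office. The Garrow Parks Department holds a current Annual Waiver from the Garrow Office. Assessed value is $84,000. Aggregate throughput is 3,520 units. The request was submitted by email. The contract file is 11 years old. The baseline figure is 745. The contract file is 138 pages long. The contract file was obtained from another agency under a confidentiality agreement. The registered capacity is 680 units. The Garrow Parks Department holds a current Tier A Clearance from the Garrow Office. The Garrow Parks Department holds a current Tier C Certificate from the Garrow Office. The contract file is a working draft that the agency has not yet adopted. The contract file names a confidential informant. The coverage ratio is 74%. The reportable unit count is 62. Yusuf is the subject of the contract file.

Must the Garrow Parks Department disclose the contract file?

No — exception (b) applies; the Garrow Parks Department is not required to disclose the contract file.

Exception (a)'s conditions are all satisfied: a current Class B Exemption Letter is held; the contract file names a confidential informant. But applying paragraph (e): (e) operates against (a): Yusuf is the subject of the contract file. Exception (a) does not apply.
All of (b)'s requirements are met (a current General Registration is held; the registered capacity is 680 units, meeting the 620 units threshold; the contract file is an unadopted draft). Applying paragraphs (f)–(k): (f) applies (a current Tier C Certificate is held), but is itself disapplied by (g): (g) operates against (f): the record's age is 11 years, meeting the 10 years threshold. (h) is triggered (a current Annual Waiver is held), but is set aside by (i): (i) operates against (h): aggregate throughput is 3,520 units, below the 3,730 units limit. (j) is triggered (a current Standing Approval is held), but is set aside by (k): (k) operates against (j): the reportable unit count is 62, less than the 79 limit. So (b) applies.
Exception (c) fails — the agency head declined to issue a security-exemption finding.
All of (d)'s requirements are met (the number of pages in the record is 138, less than the 145 limit; the coverage ratio is 74%, under the 83% limit; the contract file was obtained under a confidentiality agreement). Turning to paragraph (n): (n) operates against (d): a current Tier A Clearance is held. (d) is therefore removed.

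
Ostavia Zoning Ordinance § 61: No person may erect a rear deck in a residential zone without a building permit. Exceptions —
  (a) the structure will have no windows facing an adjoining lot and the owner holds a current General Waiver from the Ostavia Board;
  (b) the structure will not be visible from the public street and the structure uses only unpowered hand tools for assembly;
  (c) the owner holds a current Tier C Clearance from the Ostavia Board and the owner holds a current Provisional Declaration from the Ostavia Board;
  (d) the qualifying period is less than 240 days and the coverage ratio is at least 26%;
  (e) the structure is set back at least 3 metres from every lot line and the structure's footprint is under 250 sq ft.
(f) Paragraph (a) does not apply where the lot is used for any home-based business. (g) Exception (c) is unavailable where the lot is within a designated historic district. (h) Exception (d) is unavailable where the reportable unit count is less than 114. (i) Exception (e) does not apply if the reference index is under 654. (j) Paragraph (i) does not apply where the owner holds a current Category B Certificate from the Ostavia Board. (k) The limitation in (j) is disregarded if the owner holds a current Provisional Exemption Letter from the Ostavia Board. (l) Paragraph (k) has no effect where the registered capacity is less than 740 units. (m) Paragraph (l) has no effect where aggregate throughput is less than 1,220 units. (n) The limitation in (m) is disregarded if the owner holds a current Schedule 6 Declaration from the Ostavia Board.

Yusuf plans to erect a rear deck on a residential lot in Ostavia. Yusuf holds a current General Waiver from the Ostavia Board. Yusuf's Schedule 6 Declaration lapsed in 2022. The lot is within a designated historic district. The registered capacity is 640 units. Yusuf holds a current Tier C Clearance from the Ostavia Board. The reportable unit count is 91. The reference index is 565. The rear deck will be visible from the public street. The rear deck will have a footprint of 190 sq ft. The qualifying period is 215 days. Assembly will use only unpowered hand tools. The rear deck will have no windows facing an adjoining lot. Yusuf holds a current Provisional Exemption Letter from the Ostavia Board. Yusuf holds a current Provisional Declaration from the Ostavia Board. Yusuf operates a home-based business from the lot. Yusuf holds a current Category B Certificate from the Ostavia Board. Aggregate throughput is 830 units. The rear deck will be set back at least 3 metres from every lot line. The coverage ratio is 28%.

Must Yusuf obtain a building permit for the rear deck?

Yes — Yusuf must obtain a building permit.

All of (a)'s requirements are met (no windows face an adjoining lot; a current General Waiver is held). Turning to paragraph (f): (f) operates against (a): a home-based business operates on the lot. So (a) is unavailable.
Exception (b) fails — the structure will be visible from the street.
Exception (c)'s conditions are all satisfied: a current Tier C Clearance is held; a current Provisional Declaration is held. Turning to paragraph (g): (g) is engaged — the lot is in a historic district. (c) is therefore removed.
All of (d)'s requirements are met (the qualifying period is 215 days, less than the 240 days limit; the coverage ratio is 28%, meeting the 26% threshold). Turning to paragraph (h): (h) operates against (d): the reportable unit count is 91, less than the 114 limit. So (d) is unavailable.
Exception (e)'s conditions are all satisfied: the setback is at least 3 m on every side; the structure's footprint is 190 sq ft, under the 250 sq ft limit. However, paragraphs (i)–(n) must be considered: (i) applies — the reference index is 565, under the 654 limit. (j) operates (a current Category B Certificate is held), but is overridden by (k): (k) operates against (j): a current Provisional Exemption Letter is held. (l) operates (the registered capacity is 640 units, less than the 740 units limit), but is itself disapplied by (m): (m) operates — aggregate throughput is 830 units, less than the 1,220 units limit. (n), which would lift (m), does not operate here — the Schedule 6 Declaration is not current. Exception (e) does not apply.
Every exception is unavailable, so the rule governs.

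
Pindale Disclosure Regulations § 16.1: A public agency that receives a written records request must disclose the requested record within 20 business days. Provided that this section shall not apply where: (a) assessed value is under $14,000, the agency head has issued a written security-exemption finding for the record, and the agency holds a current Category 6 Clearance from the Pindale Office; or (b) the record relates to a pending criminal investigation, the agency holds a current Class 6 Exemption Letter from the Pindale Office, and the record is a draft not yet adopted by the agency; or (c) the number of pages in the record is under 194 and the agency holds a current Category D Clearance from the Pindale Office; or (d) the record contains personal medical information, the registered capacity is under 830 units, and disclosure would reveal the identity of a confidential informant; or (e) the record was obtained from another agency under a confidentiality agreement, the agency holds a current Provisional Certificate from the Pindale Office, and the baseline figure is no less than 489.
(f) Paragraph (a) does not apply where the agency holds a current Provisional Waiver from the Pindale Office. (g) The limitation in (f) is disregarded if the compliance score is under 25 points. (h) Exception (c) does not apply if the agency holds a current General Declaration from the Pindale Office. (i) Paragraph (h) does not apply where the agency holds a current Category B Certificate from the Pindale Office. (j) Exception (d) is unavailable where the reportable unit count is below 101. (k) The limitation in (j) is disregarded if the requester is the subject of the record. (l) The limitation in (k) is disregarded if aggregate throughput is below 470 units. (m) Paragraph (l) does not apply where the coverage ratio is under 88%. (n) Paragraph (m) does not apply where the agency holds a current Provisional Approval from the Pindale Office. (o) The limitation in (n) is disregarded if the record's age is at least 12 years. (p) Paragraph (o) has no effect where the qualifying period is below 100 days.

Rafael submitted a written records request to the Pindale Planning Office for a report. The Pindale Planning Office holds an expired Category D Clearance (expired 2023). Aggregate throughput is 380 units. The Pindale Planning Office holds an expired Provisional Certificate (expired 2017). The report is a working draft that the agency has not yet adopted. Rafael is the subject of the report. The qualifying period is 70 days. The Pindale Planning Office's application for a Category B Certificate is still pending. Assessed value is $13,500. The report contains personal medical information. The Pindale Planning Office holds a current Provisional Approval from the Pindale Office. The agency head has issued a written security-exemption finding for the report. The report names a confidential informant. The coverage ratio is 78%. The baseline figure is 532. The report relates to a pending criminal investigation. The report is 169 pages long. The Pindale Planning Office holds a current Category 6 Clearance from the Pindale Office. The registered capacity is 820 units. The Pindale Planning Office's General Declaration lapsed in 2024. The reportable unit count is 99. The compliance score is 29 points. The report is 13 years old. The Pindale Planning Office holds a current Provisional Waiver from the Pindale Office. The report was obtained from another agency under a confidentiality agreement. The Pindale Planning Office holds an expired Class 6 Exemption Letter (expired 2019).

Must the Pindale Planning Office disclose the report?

Exception (a)'s conditions are all satisfied: assessed value is $13,500, under the $14,000 limit; a written security-exemption finding has been issued; a current Category 6 Clearance is held. Turning to paragraphs (f)–(g): (f) is engaged — a current Provisional Waiver is held. (g) is inapplicable (the compliance score is 29 points, not under 25 points), so (f) stands. So (a) is unavailable.
Exception (b) does not apply: the Class 6 Exemption Letter is not current.
Exception (c) fails — no current Category D Clearance is held.
All of (d)'s requirements are met (the report contains personal medical information; the registered capacity is 820 units, under the 830 units limit; the report names a confidential informant). But: (j) operates against (d): the reportable unit count is 99, below the 101 limit. (k) would limit (j) — Rafael is the subject of the report — but (l) sets (k) aside: (l) is triggered — aggregate throughput is 380 units, below the 470 units limit. (m) is triggered (the coverage ratio is 78%, under the 88% limit), but is overridden by (n): (n) operates against (m): a current Provisional Approval is held. (o) would limit (n) — the record's age is 13 years, meeting the 12 years threshold — but (p) sets (o) aside: (p) applies — the qualifying period is 70 days, below the 100 days limit. Exception (d) does not apply.
Exception (e) does not apply: no current Provisional Certificate is held.
No exception applies. The general rule governs.

Yes — the Pindale Planning Office must disclose the report.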